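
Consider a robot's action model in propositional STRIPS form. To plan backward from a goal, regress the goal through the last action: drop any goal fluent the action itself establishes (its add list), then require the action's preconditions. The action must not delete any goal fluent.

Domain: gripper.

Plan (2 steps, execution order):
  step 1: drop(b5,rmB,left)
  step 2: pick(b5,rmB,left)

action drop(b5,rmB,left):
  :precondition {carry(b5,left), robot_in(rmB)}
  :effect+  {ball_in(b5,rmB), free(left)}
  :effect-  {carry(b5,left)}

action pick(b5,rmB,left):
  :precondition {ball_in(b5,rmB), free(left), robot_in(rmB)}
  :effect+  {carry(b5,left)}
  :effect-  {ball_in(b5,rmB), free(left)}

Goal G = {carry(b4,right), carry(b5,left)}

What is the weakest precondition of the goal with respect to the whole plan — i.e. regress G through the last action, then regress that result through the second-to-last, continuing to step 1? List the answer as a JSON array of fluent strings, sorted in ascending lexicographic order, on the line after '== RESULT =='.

Regress step by step:
  through step 2 (pick(b5,rmB,left)): drop {carry(b5,left)}, keep {carry(b4,right)}, require {ball_in(b5,rmB), free(left), robot_in(rmB)}
    → {ball_in(b5,rmB), carry(b4,right), free(left), robot_in(rmB)}
  through step 1 (drop(b5,rmB,left)): drop {ball_in(b5,rmB), free(left)}, keep {carry(b4,right), robot_in(rmB)}, require {carry(b5,left), robot_in(rmB)}
    → {carry(b4,right), carry(b5,left), robot_in(rmB)}

== RESULT ==
["carry(b4,right)", "carry(b5,left)", "robot_in(rmB)"]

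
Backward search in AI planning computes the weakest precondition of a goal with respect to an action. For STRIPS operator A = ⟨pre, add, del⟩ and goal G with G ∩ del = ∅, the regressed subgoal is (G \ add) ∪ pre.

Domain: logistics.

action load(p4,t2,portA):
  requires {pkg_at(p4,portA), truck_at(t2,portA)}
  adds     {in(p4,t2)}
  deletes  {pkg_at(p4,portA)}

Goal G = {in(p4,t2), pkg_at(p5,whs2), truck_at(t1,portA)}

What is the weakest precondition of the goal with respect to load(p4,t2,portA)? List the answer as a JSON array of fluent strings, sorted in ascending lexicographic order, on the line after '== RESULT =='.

Compute (G \ add) ∪ pre:
  G ∩ del = {}  (empty — regression defined)
  G \ add = {in(p4,t2), pkg_at(p5,whs2), truck_at(t1,portA)} \ {in(p4,t2)} = {pkg_at(p5,whs2), truck_at(t1,portA)}
  ∪ pre   = {pkg_at(p5,whs2), truck_at(t1,portA)} ∪ {pkg_at(p4,portA), truck_at(t2,portA)}
          = {pkg_at(p4,portA), pkg_at(p5,whs2), truck_at(t1,portA), truck_at(t2,portA)}

== RESULT ==
["pkg_at(p4,portA)", "pkg_at(p5,whs2)", "truck_at(t1,portA)", "truck_at(t2,portA)"]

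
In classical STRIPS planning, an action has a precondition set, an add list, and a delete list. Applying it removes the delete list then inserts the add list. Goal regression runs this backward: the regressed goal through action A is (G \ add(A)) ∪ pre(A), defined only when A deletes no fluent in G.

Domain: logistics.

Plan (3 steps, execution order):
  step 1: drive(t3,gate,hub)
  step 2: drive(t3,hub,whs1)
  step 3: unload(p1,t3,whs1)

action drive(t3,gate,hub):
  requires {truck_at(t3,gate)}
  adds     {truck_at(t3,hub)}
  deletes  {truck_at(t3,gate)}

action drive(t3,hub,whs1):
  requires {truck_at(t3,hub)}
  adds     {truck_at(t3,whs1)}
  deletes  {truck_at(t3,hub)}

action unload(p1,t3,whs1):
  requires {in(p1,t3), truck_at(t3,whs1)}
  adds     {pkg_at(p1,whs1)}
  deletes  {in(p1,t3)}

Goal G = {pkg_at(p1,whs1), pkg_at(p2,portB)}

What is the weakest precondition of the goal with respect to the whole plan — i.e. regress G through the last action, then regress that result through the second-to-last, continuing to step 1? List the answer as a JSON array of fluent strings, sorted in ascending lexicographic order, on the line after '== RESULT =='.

Work backward from the goal:
  through step 3 (unload(p1,t3,whs1)): drop {pkg_at(p1,whs1)}, keep {pkg_at(p2,portB)}, require {in(p1,t3), truck_at(t3,whs1)}
    → {in(p1,t3), pkg_at(p2,portB), truck_at(t3,whs1)}
  through step 2 (drive(t3,hub,whs1)): drop {truck_at(t3,whs1)}, keep {in(p1,t3), pkg_at(p2,portB)}, require {truck_at(t3,hub)}
    → {in(p1,t3), pkg_at(p2,portB), truck_at(t3,hub)}
  through step 1 (drive(t3,gate,hub)): drop {truck_at(t3,hub)}, keep {in(p1,t3), pkg_at(p2,portB)}, require {truck_at(t3,gate)}
    → {in(p1,t3), pkg_at(p2,portB), truck_at(t3,gate)}

== RESULT ==
["in(p1,t3)", "pkg_at(p2,portB)", "truck_at(t3,gate)"]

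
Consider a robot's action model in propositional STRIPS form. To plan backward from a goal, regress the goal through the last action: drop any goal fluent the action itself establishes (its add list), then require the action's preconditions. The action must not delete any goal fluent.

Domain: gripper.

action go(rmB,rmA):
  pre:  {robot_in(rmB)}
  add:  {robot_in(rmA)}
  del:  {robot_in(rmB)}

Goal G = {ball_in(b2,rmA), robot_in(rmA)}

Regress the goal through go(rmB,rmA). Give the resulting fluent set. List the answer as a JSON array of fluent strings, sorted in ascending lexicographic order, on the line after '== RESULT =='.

Regress:
  G ∩ del = {}  (empty — regression defined)
  G \ add = {ball_in(b2,rmA), robot_in(rmA)} \ {robot_in(rmA)} = {ball_in(b2,rmA)}
  ∪ pre   = {ball_in(b2,rmA)} ∪ {robot_in(rmB)}
          = {ball_in(b2,rmA), robot_in(rmB)}

== RESULT ==
["ball_in(b2,rmA)", "robot_in(rmB)"]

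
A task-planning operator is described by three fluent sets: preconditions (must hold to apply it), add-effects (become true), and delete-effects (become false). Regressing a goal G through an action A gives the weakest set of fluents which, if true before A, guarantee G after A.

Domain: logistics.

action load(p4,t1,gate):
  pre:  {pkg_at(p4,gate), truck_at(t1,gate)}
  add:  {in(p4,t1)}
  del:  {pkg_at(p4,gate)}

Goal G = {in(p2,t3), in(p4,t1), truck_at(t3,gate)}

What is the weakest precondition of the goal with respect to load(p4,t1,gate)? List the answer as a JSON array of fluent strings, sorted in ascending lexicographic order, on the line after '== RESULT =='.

Compute (G \ add) ∪ pre:
  G ∩ del = {}  (empty — regression defined)
  G \ add = {in(p2,t3), in(p4,t1), truck_at(t3,gate)} \ {in(p4,t1)} = {in(p2,t3), truck_at(t3,gate)}
  ∪ pre   = {in(p2,t3), truck_at(t3,gate)} ∪ {pkg_at(p4,gate), truck_at(t1,gate)}
          = {in(p2,t3), pkg_at(p4,gate), truck_at(t1,gate), truck_at(t3,gate)}

== RESULT ==
["in(p2,t3)", "pkg_at(p4,gate)", "truck_at(t1,gate)", "truck_at(t3,gate)"]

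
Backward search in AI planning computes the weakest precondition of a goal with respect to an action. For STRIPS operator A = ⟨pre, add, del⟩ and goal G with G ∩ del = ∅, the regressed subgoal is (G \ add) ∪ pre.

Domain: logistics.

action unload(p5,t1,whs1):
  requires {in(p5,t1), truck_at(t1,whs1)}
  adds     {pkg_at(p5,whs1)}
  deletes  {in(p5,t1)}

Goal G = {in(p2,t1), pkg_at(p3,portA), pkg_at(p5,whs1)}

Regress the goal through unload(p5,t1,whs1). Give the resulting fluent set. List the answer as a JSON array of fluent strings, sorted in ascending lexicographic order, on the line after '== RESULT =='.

Regress:
  G ∩ del = {}  (empty — regression defined)
  G \ add = {in(p2,t1), pkg_at(p3,portA), pkg_at(p5,whs1)} \ {pkg_at(p5,whs1)} = {in(p2,t1), pkg_at(p3,portA)}
  ∪ pre   = {in(p2,t1), pkg_at(p3,portA)} ∪ {in(p5,t1), truck_at(t1,whs1)}
          = {in(p2,t1), in(p5,t1), pkg_at(p3,portA), truck_at(t1,whs1)}

== RESULT ==
["in(p2,t1)", "in(p5,t1)", "pkg_at(p3,portA)", "truck_at(t1,whs1)"]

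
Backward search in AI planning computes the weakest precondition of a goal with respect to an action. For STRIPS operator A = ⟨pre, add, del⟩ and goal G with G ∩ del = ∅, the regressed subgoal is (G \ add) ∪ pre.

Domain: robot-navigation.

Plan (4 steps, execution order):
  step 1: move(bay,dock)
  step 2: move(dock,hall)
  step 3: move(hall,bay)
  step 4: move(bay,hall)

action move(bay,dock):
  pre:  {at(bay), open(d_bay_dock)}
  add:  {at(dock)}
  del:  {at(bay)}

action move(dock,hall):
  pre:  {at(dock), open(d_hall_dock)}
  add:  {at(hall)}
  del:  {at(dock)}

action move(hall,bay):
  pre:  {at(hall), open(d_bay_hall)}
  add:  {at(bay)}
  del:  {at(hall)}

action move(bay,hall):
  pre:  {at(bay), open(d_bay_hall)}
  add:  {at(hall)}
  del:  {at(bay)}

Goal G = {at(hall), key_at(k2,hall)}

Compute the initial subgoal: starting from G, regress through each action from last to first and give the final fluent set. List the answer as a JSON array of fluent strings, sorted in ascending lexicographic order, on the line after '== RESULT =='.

Work backward from the goal:
  through step 4 (move(bay,hall)): drop {at(hall)}, keep {key_at(k2,hall)}, require {at(bay), open(d_bay_hall)}
    → {at(bay), key_at(k2,hall), open(d_bay_hall)}
  through step 3 (move(hall,bay)): drop {at(bay)}, keep {key_at(k2,hall), open(d_bay_hall)}, require {at(hall), open(d_bay_hall)}
    → {at(hall), key_at(k2,hall), open(d_bay_hall)}
  through step 2 (move(dock,hall)): drop {at(hall)}, keep {key_at(k2,hall), open(d_bay_hall)}, require {at(dock), open(d_hall_dock)}
    → {at(dock), key_at(k2,hall), open(d_bay_hall), open(d_hall_dock)}
  through step 1 (move(bay,dock)): drop {at(dock)}, keep {key_at(k2,hall), open(d_bay_hall), open(d_hall_dock)}, require {at(bay), open(d_bay_dock)}
    → {at(bay), key_at(k2,hall), open(d_bay_dock), open(d_bay_hall), open(d_hall_dock)}

== RESULT ==
["at(bay)", "key_at(k2,hall)", "open(d_bay_dock)", "open(d_bay_hall)", "open(d_hall_dock)"]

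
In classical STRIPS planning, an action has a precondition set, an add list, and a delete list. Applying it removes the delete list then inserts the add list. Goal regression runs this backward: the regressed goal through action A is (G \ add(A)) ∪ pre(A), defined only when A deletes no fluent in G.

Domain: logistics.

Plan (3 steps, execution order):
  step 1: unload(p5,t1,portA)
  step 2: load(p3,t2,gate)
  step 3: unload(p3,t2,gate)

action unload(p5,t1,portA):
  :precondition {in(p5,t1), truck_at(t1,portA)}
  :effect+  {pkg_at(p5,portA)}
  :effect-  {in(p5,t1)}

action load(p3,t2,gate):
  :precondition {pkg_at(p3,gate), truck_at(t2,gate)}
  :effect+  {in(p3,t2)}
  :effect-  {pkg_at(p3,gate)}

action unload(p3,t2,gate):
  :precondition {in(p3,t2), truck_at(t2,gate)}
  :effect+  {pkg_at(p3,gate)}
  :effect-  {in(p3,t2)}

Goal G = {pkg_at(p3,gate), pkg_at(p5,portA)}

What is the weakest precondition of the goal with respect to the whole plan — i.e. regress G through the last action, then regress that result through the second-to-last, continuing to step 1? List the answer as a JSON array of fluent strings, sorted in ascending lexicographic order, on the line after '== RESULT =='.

Regress step by step:
  through step 3 (unload(p3,t2,gate)): drop {pkg_at(p3,gate)}, keep {pkg_at(p5,portA)}, require {in(p3,t2), truck_at(t2,gate)}
    → {in(p3,t2), pkg_at(p5,portA), truck_at(t2,gate)}
  through step 2 (load(p3,t2,gate)): drop {in(p3,t2)}, keep {pkg_at(p5,portA), truck_at(t2,gate)}, require {pkg_at(p3,gate), truck_at(t2,gate)}
    → {pkg_at(p3,gate), pkg_at(p5,portA), truck_at(t2,gate)}
  through step 1 (unload(p5,t1,portA)): drop {pkg_at(p5,portA)}, keep {pkg_at(p3,gate), truck_at(t2,gate)}, require {in(p5,t1), truck_at(t1,portA)}
    → {in(p5,t1), pkg_at(p3,gate), truck_at(t1,portA), truck_at(t2,gate)}

== RESULT ==
["in(p5,t1)", "pkg_at(p3,gate)", "truck_at(t1,portA)", "truck_at(t2,gate)"]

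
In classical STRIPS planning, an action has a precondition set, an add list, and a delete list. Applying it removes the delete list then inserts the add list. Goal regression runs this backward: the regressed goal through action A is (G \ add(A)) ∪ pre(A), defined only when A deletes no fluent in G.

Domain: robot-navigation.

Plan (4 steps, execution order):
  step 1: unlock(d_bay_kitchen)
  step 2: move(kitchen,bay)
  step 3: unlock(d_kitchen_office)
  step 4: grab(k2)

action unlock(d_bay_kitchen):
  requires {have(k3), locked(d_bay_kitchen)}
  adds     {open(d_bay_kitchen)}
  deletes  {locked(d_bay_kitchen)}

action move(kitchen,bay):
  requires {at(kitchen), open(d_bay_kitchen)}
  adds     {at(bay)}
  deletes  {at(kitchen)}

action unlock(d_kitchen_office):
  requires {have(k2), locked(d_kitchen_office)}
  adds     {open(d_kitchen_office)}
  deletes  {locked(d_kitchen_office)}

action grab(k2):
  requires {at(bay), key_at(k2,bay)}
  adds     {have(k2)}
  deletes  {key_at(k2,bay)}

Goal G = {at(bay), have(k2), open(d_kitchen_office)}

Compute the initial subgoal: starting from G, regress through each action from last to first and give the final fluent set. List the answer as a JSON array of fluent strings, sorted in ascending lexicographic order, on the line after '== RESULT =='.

Regress step by step:
  through step 4 (grab(k2)): drop {have(k2)}, keep {at(bay), open(d_kitchen_office)}, require {at(bay), key_at(k2,bay)}
    → {at(bay), key_at(k2,bay), open(d_kitchen_office)}
  through step 3 (unlock(d_kitchen_office)): drop {open(d_kitchen_office)}, keep {at(bay), key_at(k2,bay)}, require {have(k2), locked(d_kitchen_office)}
    → {at(bay), have(k2), key_at(k2,bay), locked(d_kitchen_office)}
  through step 2 (move(kitchen,bay)): drop {at(bay)}, keep {have(k2), key_at(k2,bay), locked(d_kitchen_office)}, require {at(kitchen), open(d_bay_kitchen)}
    → {at(kitchen), have(k2), key_at(k2,bay), locked(d_kitchen_office), open(d_bay_kitchen)}
  through step 1 (unlock(d_bay_kitchen)): drop {open(d_bay_kitchen)}, keep {at(kitchen), have(k2), key_at(k2,bay), locked(d_kitchen_office)}, require {have(k3), locked(d_bay_kitchen)}
    → {at(kitchen), have(k2), have(k3), key_at(k2,bay), locked(d_bay_kitchen), locked(d_kitchen_office)}

== RESULT ==
["at(kitchen)", "have(k2)", "have(k3)", "key_at(k2,bay)", "locked(d_bay_kitchen)", "locked(d_kitchen_office)"]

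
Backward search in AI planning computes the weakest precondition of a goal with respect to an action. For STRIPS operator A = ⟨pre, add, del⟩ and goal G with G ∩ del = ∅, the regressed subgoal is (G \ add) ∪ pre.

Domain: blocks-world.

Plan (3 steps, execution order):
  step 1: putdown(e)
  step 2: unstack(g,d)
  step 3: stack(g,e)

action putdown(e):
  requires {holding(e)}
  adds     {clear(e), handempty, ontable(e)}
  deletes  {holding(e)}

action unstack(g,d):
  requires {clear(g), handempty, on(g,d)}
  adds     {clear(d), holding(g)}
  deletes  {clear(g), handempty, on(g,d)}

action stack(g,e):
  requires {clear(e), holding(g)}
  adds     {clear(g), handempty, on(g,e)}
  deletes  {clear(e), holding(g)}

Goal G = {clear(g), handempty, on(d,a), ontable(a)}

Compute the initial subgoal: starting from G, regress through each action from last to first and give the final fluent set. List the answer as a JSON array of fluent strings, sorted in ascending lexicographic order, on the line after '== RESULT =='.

Work backward from the goal:
  through step 3 (stack(g,e)): drop {clear(g), handempty}, keep {on(d,a), ontable(a)}, require {clear(e), holding(g)}
    → {clear(e), holding(g), on(d,a), ontable(a)}
  through step 2 (unstack(g,d)): drop {holding(g)}, keep {clear(e), on(d,a), ontable(a)}, require {clear(g), handempty, on(g,d)}
    → {clear(e), clear(g), handempty, on(d,a), on(g,d), ontable(a)}
  through step 1 (putdown(e)): drop {clear(e), handempty}, keep {clear(g), on(d,a), on(g,d), ontable(a)}, require {holding(e)}
    → {clear(g), holding(e), on(d,a), on(g,d), ontable(a)}

== RESULT ==
["clear(g)", "holding(e)", "on(d,a)", "on(g,d)", "ontable(a)"]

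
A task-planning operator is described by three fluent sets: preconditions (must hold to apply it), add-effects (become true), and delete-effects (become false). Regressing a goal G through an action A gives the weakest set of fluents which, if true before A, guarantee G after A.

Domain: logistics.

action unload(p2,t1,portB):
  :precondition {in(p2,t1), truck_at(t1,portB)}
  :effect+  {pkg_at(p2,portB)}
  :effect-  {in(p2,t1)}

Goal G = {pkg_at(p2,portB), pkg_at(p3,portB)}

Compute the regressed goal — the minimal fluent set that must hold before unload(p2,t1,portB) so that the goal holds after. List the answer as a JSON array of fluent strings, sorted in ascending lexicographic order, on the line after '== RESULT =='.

Regress:
  G ∩ del = {}  (empty — regression defined)
  G \ add = {pkg_at(p2,portB), pkg_at(p3,portB)} \ {pkg_at(p2,portB)} = {pkg_at(p3,portB)}
  ∪ pre   = {pkg_at(p3,portB)} ∪ {in(p2,t1), truck_at(t1,portB)}
          = {in(p2,t1), pkg_at(p3,portB), truck_at(t1,portB)}

== RESULT ==
["in(p2,t1)", "pkg_at(p3,portB)", "truck_at(t1,portB)"]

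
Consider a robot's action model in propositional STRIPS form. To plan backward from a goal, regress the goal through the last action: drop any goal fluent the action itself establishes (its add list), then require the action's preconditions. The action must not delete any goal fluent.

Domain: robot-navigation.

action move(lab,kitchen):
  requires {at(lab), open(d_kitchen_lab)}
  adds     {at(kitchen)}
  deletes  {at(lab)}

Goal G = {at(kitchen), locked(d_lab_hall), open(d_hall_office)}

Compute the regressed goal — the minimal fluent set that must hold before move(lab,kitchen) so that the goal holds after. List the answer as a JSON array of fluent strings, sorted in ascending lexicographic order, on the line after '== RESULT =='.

Regress:
  G ∩ del = {}  (empty — regression defined)
  G \ add = {at(kitchen), locked(d_lab_hall), open(d_hall_office)} \ {at(kitchen)} = {locked(d_lab_hall), open(d_hall_office)}
  ∪ pre   = {locked(d_lab_hall), open(d_hall_office)} ∪ {at(lab), open(d_kitchen_lab)}
          = {at(lab), locked(d_lab_hall), open(d_hall_office), open(d_kitchen_lab)}

== RESULT ==
["at(lab)", "locked(d_lab_hall)", "open(d_hall_office)", "open(d_kitchen_lab)"]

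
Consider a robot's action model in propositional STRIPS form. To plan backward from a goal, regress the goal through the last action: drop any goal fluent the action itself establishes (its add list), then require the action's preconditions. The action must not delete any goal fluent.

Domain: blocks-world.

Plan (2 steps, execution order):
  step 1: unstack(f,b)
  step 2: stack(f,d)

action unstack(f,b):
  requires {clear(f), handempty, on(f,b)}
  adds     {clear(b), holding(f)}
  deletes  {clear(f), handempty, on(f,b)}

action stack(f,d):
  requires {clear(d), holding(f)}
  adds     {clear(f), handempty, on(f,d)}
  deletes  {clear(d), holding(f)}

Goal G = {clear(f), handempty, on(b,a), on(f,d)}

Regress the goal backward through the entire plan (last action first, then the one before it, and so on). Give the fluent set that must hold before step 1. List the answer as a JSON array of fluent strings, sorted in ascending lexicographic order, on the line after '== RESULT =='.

Regress step by step:
  through step 2 (stack(f,d)): drop {clear(f), handempty, on(f,d)}, keep {on(b,a)}, require {clear(d), holding(f)}
    → {clear(d), holding(f), on(b,a)}
  through step 1 (unstack(f,b)): drop {holding(f)}, keep {clear(d), on(b,a)}, require {clear(f), handempty, on(f,b)}
    → {clear(d), clear(f), handempty, on(b,a), on(f,b)}

== RESULT ==
["clear(d)", "clear(f)", "handempty", "on(b,a)", "on(f,b)"]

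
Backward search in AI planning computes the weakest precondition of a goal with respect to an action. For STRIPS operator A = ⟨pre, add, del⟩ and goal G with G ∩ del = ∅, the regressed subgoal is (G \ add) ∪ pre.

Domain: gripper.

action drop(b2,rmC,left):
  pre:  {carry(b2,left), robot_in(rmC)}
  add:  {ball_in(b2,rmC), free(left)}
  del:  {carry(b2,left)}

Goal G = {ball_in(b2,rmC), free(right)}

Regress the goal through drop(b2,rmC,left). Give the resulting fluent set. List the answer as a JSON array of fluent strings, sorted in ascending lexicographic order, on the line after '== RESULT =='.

Regress:
  G ∩ del = {}  (empty — regression defined)
  G \ add = {ball_in(b2,rmC), free(right)} \ {ball_in(b2,rmC), free(left)} = {free(right)}
  ∪ pre   = {free(right)} ∪ {carry(b2,left), robot_in(rmC)}
          = {carry(b2,left), free(right), robot_in(rmC)}

== RESULT ==
["carry(b2,left)", "free(right)", "robot_in(rmC)"]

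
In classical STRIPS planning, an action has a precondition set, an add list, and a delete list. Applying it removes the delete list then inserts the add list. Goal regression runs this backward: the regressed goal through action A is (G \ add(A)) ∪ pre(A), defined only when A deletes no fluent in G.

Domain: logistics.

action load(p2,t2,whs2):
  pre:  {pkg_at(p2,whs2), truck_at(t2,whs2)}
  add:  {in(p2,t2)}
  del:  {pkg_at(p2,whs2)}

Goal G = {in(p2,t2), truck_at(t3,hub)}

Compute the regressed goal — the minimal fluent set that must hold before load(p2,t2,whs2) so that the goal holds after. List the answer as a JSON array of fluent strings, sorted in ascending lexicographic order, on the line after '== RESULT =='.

Compute (G \ add) ∪ pre:
  G ∩ del = {}  (empty — regression defined)
  G \ add = {in(p2,t2), truck_at(t3,hub)} \ {in(p2,t2)} = {truck_at(t3,hub)}
  ∪ pre   = {truck_at(t3,hub)} ∪ {pkg_at(p2,whs2), truck_at(t2,whs2)}
          = {pkg_at(p2,whs2), truck_at(t2,whs2), truck_at(t3,hub)}

== RESULT ==
["pkg_at(p2,whs2)", "truck_at(t2,whs2)", "truck_at(t3,hub)"]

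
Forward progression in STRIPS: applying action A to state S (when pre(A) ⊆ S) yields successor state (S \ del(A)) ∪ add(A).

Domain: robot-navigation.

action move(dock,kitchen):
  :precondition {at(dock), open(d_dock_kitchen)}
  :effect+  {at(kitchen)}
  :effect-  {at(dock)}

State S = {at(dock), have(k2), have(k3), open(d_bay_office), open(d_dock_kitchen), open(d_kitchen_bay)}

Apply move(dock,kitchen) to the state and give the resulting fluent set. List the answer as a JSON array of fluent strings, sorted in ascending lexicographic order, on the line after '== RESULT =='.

Compute (S \ del) ∪ add:
  pre ⊆ S: {at(dock), open(d_dock_kitchen)} ⊆ S  — applicable
  S \ del = {have(k2), have(k3), open(d_bay_office), open(d_dock_kitchen), open(d_kitchen_bay)}
  ∪ add   = {at(kitchen), have(k2), have(k3), open(d_bay_office), open(d_dock_kitchen), open(d_kitchen_bay)}

== RESULT ==
["at(kitchen)", "have(k2)", "have(k3)", "open(d_bay_office)", "open(d_dock_kitchen)", "open(d_kitchen_bay)"]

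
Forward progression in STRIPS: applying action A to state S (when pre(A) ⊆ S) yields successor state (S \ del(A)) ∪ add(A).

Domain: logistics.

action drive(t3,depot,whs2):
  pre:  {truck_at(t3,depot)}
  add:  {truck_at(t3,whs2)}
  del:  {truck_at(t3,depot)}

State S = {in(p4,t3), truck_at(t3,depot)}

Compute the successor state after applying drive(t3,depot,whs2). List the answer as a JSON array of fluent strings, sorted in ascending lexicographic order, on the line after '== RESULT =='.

Compute (S \ del) ∪ add:
  pre ⊆ S: {truck_at(t3,depot)} ⊆ S  — applicable
  S \ del = {in(p4,t3)}
  ∪ add   = {in(p4,t3), truck_at(t3,whs2)}

== RESULT ==
["in(p4,t3)", "truck_at(t3,whs2)"]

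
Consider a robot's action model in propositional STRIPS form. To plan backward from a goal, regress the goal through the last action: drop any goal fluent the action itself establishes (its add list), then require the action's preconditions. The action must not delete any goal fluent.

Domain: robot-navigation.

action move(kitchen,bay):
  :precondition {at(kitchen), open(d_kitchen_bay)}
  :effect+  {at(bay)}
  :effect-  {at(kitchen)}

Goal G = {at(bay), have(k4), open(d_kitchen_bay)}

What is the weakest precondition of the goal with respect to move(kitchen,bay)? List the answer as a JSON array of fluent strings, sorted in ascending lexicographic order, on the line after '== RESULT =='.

Regress:
  G ∩ del = {}  (empty — regression defined)
  G \ add = {at(bay), have(k4), open(d_kitchen_bay)} \ {at(bay)} = {have(k4), open(d_kitchen_bay)}
  ∪ pre   = {have(k4), open(d_kitchen_bay)} ∪ {at(kitchen), open(d_kitchen_bay)}
          = {at(kitchen), have(k4), open(d_kitchen_bay)}

== RESULT ==
["at(kitchen)", "have(k4)", "open(d_kitchen_bay)"]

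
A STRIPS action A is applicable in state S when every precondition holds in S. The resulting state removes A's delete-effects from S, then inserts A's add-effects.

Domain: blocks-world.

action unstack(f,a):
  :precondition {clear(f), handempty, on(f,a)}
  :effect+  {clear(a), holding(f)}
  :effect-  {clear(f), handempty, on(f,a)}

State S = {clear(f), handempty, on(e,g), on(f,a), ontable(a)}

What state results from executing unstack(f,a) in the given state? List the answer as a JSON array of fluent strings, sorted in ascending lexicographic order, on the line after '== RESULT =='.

Compute (S \ del) ∪ add:
  pre ⊆ S: {clear(f), handempty, on(f,a)} ⊆ S  — applicable
  S \ del = {on(e,g), ontable(a)}
  ∪ add   = {clear(a), holding(f), on(e,g), ontable(a)}

== RESULT ==
["clear(a)", "holding(f)", "on(e,g)", "ontable(a)"]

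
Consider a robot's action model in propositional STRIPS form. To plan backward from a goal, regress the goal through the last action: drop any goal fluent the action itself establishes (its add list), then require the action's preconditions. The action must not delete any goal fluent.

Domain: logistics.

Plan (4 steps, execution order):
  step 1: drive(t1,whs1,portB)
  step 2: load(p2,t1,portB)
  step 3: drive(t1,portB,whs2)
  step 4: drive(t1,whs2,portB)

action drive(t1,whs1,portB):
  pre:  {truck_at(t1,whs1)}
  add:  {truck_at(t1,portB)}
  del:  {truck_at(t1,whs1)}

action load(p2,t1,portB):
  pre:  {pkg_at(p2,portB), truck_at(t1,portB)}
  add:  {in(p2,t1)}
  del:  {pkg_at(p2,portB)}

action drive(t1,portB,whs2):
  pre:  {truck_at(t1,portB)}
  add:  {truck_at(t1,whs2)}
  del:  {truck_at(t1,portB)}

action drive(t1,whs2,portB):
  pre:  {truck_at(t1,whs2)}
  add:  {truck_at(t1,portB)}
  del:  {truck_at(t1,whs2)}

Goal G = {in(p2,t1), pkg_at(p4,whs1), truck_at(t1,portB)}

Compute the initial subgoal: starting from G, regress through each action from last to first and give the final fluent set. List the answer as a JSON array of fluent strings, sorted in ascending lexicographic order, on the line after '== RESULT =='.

Regress step by step:
  through step 4 (drive(t1,whs2,portB)): drop {truck_at(t1,portB)}, keep {in(p2,t1), pkg_at(p4,whs1)}, require {truck_at(t1,whs2)}
    → {in(p2,t1), pkg_at(p4,whs1), truck_at(t1,whs2)}
  through step 3 (drive(t1,portB,whs2)): drop {truck_at(t1,whs2)}, keep {in(p2,t1), pkg_at(p4,whs1)}, require {truck_at(t1,portB)}
    → {in(p2,t1), pkg_at(p4,whs1), truck_at(t1,portB)}
  through step 2 (load(p2,t1,portB)): drop {in(p2,t1)}, keep {pkg_at(p4,whs1), truck_at(t1,portB)}, require {pkg_at(p2,portB), truck_at(t1,portB)}
    → {pkg_at(p2,portB), pkg_at(p4,whs1), truck_at(t1,portB)}
  through step 1 (drive(t1,whs1,portB)): drop {truck_at(t1,portB)}, keep {pkg_at(p2,portB), pkg_at(p4,whs1)}, require {truck_at(t1,whs1)}
    → {pkg_at(p2,portB), pkg_at(p4,whs1), truck_at(t1,whs1)}

== RESULT ==
["pkg_at(p2,portB)", "pkg_at(p4,whs1)", "truck_at(t1,whs1)"]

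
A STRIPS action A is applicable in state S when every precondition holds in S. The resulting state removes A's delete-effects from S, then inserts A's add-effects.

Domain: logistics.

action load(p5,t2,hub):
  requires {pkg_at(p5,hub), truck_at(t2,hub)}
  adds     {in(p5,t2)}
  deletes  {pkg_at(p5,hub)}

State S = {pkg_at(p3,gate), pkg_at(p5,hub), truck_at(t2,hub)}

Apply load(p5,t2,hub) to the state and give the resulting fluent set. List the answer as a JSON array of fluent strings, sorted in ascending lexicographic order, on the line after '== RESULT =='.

Compute (S \ del) ∪ add:
  pre ⊆ S: {pkg_at(p5,hub), truck_at(t2,hub)} ⊆ S  — applicable
  S \ del = {pkg_at(p3,gate), truck_at(t2,hub)}
  ∪ add   = {in(p5,t2), pkg_at(p3,gate), truck_at(t2,hub)}

== RESULT ==
["in(p5,t2)", "pkg_at(p3,gate)", "truck_at(t2,hub)"]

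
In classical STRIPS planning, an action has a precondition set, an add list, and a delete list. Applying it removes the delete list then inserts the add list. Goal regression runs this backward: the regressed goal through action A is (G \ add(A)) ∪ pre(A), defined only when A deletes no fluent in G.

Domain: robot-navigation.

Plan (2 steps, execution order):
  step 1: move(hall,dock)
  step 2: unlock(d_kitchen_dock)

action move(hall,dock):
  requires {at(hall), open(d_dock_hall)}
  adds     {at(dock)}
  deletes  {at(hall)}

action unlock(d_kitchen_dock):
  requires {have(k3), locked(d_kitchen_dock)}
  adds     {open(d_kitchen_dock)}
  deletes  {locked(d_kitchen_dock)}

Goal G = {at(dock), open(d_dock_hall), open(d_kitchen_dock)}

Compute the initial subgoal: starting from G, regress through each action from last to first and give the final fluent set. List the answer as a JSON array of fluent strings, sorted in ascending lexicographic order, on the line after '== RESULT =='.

Work backward from the goal:
  through step 2 (unlock(d_kitchen_dock)): drop {open(d_kitchen_dock)}, keep {at(dock), open(d_dock_hall)}, require {have(k3), locked(d_kitchen_dock)}
    → {at(dock), have(k3), locked(d_kitchen_dock), open(d_dock_hall)}
  through step 1 (move(hall,dock)): drop {at(dock)}, keep {have(k3), locked(d_kitchen_dock), open(d_dock_hall)}, require {at(hall), open(d_dock_hall)}
    → {at(hall), have(k3), locked(d_kitchen_dock), open(d_dock_hall)}

== RESULT ==
["at(hall)", "have(k3)", "locked(d_kitchen_dock)", "open(d_dock_hall)"]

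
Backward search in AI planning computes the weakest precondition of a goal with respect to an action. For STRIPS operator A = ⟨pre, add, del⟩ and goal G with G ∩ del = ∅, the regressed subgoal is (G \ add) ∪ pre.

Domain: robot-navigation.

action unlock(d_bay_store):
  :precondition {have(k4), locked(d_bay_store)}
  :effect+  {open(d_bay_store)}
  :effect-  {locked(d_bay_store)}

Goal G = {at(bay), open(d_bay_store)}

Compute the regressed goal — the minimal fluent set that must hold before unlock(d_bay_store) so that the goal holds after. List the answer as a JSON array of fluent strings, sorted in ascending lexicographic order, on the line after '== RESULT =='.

Regress:
  G ∩ del = {}  (empty — regression defined)
  G \ add = {at(bay), open(d_bay_store)} \ {open(d_bay_store)} = {at(bay)}
  ∪ pre   = {at(bay)} ∪ {have(k4), locked(d_bay_store)}
          = {at(bay), have(k4), locked(d_bay_store)}

== RESULT ==
["at(bay)", "have(k4)", "locked(d_bay_store)"]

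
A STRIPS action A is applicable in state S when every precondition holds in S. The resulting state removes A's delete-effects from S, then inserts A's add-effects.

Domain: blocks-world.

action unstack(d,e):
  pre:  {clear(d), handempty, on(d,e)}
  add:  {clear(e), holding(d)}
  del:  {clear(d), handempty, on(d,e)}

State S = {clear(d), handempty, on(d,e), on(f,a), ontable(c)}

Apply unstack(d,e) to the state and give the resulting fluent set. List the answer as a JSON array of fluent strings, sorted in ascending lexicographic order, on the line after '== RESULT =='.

Progress:
  pre ⊆ S: {clear(d), handempty, on(d,e)} ⊆ S  — applicable
  S \ del = {on(f,a), ontable(c)}
  ∪ add   = {clear(e), holding(d), on(f,a), ontable(c)}

== RESULT ==
["clear(e)", "holding(d)", "on(f,a)", "ontable(c)"]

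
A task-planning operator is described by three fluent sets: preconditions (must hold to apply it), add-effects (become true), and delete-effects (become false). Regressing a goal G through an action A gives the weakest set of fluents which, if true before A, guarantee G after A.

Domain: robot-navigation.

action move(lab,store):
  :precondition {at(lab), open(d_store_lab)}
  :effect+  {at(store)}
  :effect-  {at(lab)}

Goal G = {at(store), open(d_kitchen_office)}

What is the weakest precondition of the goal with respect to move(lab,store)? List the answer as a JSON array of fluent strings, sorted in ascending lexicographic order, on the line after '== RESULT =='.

Compute (G \ add) ∪ pre:
  G ∩ del = {}  (empty — regression defined)
  G \ add = {at(store), open(d_kitchen_office)} \ {at(store)} = {open(d_kitchen_office)}
  ∪ pre   = {open(d_kitchen_office)} ∪ {at(lab), open(d_store_lab)}
          = {at(lab), open(d_kitchen_office), open(d_store_lab)}

== RESULT ==
["at(lab)", "open(d_kitchen_office)", "open(d_store_lab)"]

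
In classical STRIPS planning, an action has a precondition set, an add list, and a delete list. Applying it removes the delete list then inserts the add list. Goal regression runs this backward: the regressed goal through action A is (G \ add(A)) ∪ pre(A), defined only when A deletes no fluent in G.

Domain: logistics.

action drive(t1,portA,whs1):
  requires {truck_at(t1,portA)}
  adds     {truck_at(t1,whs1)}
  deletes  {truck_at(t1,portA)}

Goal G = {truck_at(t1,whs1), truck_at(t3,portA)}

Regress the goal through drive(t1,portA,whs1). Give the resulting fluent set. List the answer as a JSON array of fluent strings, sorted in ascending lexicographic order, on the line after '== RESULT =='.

Compute (G \ add) ∪ pre:
  G ∩ del = {}  (empty — regression defined)
  G \ add = {truck_at(t1,whs1), truck_at(t3,portA)} \ {truck_at(t1,whs1)} = {truck_at(t3,portA)}
  ∪ pre   = {truck_at(t3,portA)} ∪ {truck_at(t1,portA)}
          = {truck_at(t1,portA), truck_at(t3,portA)}

== RESULT ==
["truck_at(t1,portA)", "truck_at(t3,portA)"]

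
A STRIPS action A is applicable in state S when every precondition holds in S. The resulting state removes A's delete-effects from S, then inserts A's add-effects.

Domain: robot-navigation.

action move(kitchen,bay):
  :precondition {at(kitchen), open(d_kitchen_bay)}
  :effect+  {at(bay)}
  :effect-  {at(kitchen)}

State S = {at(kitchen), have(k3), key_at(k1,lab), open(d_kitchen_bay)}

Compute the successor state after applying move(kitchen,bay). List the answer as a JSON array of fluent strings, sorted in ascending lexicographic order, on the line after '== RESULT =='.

Progress:
  pre ⊆ S: {at(kitchen), open(d_kitchen_bay)} ⊆ S  — applicable
  S \ del = {have(k3), key_at(k1,lab), open(d_kitchen_bay)}
  ∪ add   = {at(bay), have(k3), key_at(k1,lab), open(d_kitchen_bay)}

== RESULT ==
["at(bay)", "have(k3)", "key_at(k1,lab)", "open(d_kitchen_bay)"]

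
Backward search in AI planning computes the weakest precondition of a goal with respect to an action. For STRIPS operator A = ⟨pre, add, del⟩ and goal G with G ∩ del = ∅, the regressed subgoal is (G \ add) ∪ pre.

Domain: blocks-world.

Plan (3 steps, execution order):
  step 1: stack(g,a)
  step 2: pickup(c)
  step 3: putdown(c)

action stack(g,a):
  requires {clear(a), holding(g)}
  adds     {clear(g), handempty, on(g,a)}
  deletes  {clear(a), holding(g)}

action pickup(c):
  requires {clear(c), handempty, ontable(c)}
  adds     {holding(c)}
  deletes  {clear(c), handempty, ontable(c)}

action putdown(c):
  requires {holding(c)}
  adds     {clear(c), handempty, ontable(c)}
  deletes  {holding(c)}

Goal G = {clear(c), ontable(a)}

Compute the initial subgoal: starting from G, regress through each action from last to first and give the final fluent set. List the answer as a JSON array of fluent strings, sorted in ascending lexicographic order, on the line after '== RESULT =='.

Work backward from the goal:
  through step 3 (putdown(c)): drop {clear(c)}, keep {ontable(a)}, require {holding(c)}
    → {holding(c), ontable(a)}
  through step 2 (pickup(c)): drop {holding(c)}, keep {ontable(a)}, require {clear(c), handempty, ontable(c)}
    → {clear(c), handempty, ontable(a), ontable(c)}
  through step 1 (stack(g,a)): drop {handempty}, keep {clear(c), ontable(a), ontable(c)}, require {clear(a), holding(g)}
    → {clear(a), clear(c), holding(g), ontable(a), ontable(c)}

== RESULT ==
["clear(a)", "clear(c)", "holding(g)", "ontable(a)", "ontable(c)"]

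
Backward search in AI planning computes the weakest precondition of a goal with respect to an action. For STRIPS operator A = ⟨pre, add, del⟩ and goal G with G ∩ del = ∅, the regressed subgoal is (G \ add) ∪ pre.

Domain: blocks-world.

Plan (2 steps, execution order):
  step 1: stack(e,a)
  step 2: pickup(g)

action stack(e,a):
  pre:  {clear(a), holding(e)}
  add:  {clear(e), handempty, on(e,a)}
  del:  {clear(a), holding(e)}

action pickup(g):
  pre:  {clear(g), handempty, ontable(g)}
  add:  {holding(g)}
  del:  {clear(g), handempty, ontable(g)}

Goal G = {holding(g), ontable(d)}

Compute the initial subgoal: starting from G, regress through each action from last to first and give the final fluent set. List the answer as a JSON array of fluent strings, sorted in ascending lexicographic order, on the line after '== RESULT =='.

Work backward from the goal:
  through step 2 (pickup(g)): drop {holding(g)}, keep {ontable(d)}, require {clear(g), handempty, ontable(g)}
    → {clear(g), handempty, ontable(d), ontable(g)}
  through step 1 (stack(e,a)): drop {handempty}, keep {clear(g), ontable(d), ontable(g)}, require {clear(a), holding(e)}
    → {clear(a), clear(g), holding(e), ontable(d), ontable(g)}

== RESULT ==
["clear(a)", "clear(g)", "holding(e)", "ontable(d)", "ontable(g)"]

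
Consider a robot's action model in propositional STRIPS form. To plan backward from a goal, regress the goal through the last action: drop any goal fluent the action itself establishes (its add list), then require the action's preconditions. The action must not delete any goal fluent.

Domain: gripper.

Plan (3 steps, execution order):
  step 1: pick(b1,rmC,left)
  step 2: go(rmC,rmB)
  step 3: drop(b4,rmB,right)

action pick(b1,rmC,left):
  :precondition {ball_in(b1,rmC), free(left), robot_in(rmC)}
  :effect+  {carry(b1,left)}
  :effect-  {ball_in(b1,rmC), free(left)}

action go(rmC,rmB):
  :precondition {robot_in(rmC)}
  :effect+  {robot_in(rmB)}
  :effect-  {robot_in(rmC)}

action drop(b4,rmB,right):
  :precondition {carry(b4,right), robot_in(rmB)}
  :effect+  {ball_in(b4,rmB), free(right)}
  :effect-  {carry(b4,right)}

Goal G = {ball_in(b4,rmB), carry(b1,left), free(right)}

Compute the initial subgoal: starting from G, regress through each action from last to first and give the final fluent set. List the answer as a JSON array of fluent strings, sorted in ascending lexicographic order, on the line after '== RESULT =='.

Work backward from the goal:
  through step 3 (drop(b4,rmB,right)): drop {ball_in(b4,rmB), free(right)}, keep {carry(b1,left)}, require {carry(b4,right), robot_in(rmB)}
    → {carry(b1,left), carry(b4,right), robot_in(rmB)}
  through step 2 (go(rmC,rmB)): drop {robot_in(rmB)}, keep {carry(b1,left), carry(b4,right)}, require {robot_in(rmC)}
    → {carry(b1,left), carry(b4,right), robot_in(rmC)}
  through step 1 (pick(b1,rmC,left)): drop {carry(b1,left)}, keep {carry(b4,right), robot_in(rmC)}, require {ball_in(b1,rmC), free(left), robot_in(rmC)}
    → {ball_in(b1,rmC), carry(b4,right), free(left), robot_in(rmC)}

== RESULT ==
["ball_in(b1,rmC)", "carry(b4,right)", "free(left)", "robot_in(rmC)"]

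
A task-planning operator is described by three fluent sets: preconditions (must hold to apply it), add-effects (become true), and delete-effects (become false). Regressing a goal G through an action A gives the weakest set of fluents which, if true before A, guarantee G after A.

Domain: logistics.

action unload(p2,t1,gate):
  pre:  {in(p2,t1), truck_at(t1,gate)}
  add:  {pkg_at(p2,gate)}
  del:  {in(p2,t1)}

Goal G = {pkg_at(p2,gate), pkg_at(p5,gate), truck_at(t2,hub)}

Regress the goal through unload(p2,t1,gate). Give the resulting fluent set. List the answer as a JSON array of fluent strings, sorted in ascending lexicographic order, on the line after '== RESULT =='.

Regress:
  G ∩ del = {}  (empty — regression defined)
  G \ add = {pkg_at(p2,gate), pkg_at(p5,gate), truck_at(t2,hub)} \ {pkg_at(p2,gate)} = {pkg_at(p5,gate), truck_at(t2,hub)}
  ∪ pre   = {pkg_at(p5,gate), truck_at(t2,hub)} ∪ {in(p2,t1), truck_at(t1,gate)}
          = {in(p2,t1), pkg_at(p5,gate), truck_at(t1,gate), truck_at(t2,hub)}

== RESULT ==
["in(p2,t1)", "pkg_at(p5,gate)", "truck_at(t1,gate)", "truck_at(t2,hub)"]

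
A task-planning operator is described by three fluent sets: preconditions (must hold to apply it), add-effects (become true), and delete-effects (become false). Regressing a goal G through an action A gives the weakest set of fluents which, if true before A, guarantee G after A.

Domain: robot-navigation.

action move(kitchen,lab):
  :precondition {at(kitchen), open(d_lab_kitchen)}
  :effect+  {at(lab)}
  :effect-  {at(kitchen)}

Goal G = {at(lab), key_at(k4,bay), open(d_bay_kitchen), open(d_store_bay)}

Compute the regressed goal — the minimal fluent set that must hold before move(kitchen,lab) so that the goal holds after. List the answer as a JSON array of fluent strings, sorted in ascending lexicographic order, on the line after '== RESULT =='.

Compute (G \ add) ∪ pre:
  G ∩ del = {}  (empty — regression defined)
  G \ add = {at(lab), key_at(k4,bay), open(d_bay_kitchen), open(d_store_bay)} \ {at(lab)} = {key_at(k4,bay), open(d_bay_kitchen), open(d_store_bay)}
  ∪ pre   = {key_at(k4,bay), open(d_bay_kitchen), open(d_store_bay)} ∪ {at(kitchen), open(d_lab_kitchen)}
          = {at(kitchen), key_at(k4,bay), open(d_bay_kitchen), open(d_lab_kitchen), open(d_store_bay)}

== RESULT ==
["at(kitchen)", "key_at(k4,bay)", "open(d_bay_kitchen)", "open(d_lab_kitchen)", "open(d_store_bay)"]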